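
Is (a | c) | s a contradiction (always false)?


Truth table over {a, c, s}:
a | c | s | φ
-------------
False | False | False | False
True | False | False | True
False | True | False | True
True | True | False | True
False | False | True | True
True | False | True | True
False | True | True | True
True | True | True | True
Satisfying assignment at row 2: a=True, c=False, s=False gives True.

No, it is not a contradiction.


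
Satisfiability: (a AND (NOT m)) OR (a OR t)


Search for a satisfying assignment over {a, m, t}.
Try a=T, m=F, t=F: the formula evaluates to T.
A satisfying assignment exists.

Satisfiable.


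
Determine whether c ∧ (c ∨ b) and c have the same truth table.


Compare truth tables:
b | c | φ | ψ
-------------
F | F | F | F
T | F | F | F
F | T | T | T
T | T | T | T
The columns φ and ψ agree on every row.

Yes, they are logically equivalent.


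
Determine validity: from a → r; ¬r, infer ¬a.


This matches the form of modus tollens: the conclusion follows in every model of the premises.

Valid.


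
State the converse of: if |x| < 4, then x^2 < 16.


The converse of (P → Q) is (Q → P). It is not in general equivalent to the original.
Here P = '|x| < 4' and Q = 'x^2 < 16'.

If x^2 < 16, then |x| < 4.


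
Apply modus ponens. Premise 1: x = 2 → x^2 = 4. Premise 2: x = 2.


Modus ponens: from (P → Q) and P, infer Q.
P = 'x = 2' is asserted, and P → Q holds, so Q follows.

x^2 = 4.


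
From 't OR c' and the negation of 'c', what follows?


Disjunctive syllogism: from (P ∨ Q) and ¬P, infer Q.
One disjunct, 'c', is ruled out; the other must hold.

t


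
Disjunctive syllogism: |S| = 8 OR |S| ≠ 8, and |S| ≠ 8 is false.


Disjunctive syllogism: from (P ∨ Q) and ¬P, infer Q.
One disjunct, '|S| ≠ 8', is ruled out; the other must hold.

|S| = 8


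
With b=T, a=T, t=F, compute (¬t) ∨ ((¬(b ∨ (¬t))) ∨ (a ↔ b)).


Substitute b=T, a=T, t=F:
¬t = T
¬t = T
b ∨ (¬t) = T ∨ T = T
¬(b ∨ (¬t)) = F
a ↔ b = T ↔ T = T
(¬(b ∨ (¬t))) ∨ (a ↔ b) = F ∨ T = T
(¬t) ∨ ((¬(b ∨ (¬t))) ∨ (a ↔ b)) = T ∨ T = T

T


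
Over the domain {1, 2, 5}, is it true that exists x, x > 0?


Evaluate the predicate on each element: 1:True, 2:True, 5:True.
Witness x = 1 satisfies the predicate.

True


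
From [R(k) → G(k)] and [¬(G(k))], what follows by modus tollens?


Modus tollens: from (P → Q) and ¬Q, infer ¬P.
Q = 'G(k)' is denied; since P → Q, P must also fail.

Not (R(k)).


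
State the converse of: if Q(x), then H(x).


The converse of (P → Q) is (Q → P). It is not in general equivalent to the original.
Here P = 'Q(x)' and Q = 'H(x)'.

If H(x), then Q(x).


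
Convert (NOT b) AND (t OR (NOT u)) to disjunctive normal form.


Step 1: Distribute ∧ over ∨: (¬b) ∧ (t ∨ (¬u)) = ((¬b) ∧ t) ∨ ((¬b) ∧ (¬u)).

((NOT b) AND t) OR ((NOT b) AND (NOT u))


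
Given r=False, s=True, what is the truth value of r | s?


Disjunction is false only when both operands are false.
Substitute: r=False, s=True.
False | True evaluates to True.

True


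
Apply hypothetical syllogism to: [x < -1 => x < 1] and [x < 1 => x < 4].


Hypothetical syllogism: from (P → Q) and (Q → R), infer (P → R).
Chain the two implications through the shared middle term 'x < 1'.

x < -1 => x < 4


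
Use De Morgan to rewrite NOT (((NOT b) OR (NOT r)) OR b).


De Morgan: the negation of a disjunction is the conjunction of the negations.
Distribute NOT across OR, flipping it to AND, and negate each literal.

(b AND r) AND (NOT b)


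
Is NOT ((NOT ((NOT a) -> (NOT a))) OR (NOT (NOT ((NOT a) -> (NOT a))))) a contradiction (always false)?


Truth table over {a}:
a | φ
-----
F | F
T | F
Every row is false.

Yes, it is a contradiction.


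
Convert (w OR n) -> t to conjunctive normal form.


Step 1: Rewrite as ¬(w ∨ n) ∨ t = (¬w ∧ ¬n) ∨ t.
Step 2: Distribute ∨ over ∧.

((NOT w) OR t) AND ((NOT n) OR t)


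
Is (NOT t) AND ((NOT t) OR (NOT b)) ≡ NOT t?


Compare truth tables:
b | t | φ | ψ
-------------
F | F | T | T
T | F | T | T
F | T | F | F
T | T | F | F
The columns φ and ψ agree on every row.

Yes, they are logically equivalent.


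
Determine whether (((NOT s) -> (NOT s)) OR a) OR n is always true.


Build the truth table over {a, n, s}:
a | n | s | φ
-------------
F | F | F | T
T | F | F | T
F | T | F | T
T | T | F | T
F | F | T | T
T | F | T | T
F | T | T | T
T | T | T | T
Every row evaluates to true.

Yes, it is a tautology.


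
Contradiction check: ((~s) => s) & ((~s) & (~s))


Truth table over {s}:
s | φ
-----
False | False
True | False
Every row is false.

Yes, it is a contradiction.


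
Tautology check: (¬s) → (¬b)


Build the truth table over {b, s}:
b | s | φ
---------
F | F | T
T | F | F
F | T | T
T | T | T
Counterexample at row 2: with b=T, s=F, the formula is F.

No, it is not a tautology.


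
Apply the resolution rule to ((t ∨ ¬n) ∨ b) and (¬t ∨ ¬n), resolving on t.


The clauses contain complementary literals t and ¬t.
Resolution eliminates this pair and disjoins the remaining literals (merging duplicates).

(¬n ∨ b)


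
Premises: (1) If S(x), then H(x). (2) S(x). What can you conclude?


Modus ponens: from (P → Q) and P, infer Q.
P = 'S(x)' is asserted, and P → Q holds, so Q follows.

H(x).


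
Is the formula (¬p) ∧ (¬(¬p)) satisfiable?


Check all 2 assignments over {p}:
p | φ
-----
F | F
T | F
No assignment makes the formula true.

Unsatisfiable.


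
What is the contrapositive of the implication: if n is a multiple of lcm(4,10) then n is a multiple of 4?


The contrapositive of (P → Q) is (¬Q → ¬P); it is logically equivalent to the original.
Here P = 'n is a multiple of lcm(4,10)' and Q = 'n is a multiple of 4'.

If not (n is a multiple of 4), then not (n is a multiple of lcm(4,10)).


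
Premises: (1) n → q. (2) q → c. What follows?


Hypothetical syllogism: from (P → Q) and (Q → R), infer (P → R).
Chain the two implications through the shared middle term 'q'.

n → c


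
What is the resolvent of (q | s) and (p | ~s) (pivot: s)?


The clauses contain complementary literals s and ~s.
Resolution eliminates this pair and disjoins the remaining literals (merging duplicates).

(q | p)


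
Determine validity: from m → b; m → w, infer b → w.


This is (no valid rule). There exist truth assignments where the premises are all true but the conclusion is false.

Invalid.


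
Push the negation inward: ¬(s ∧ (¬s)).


De Morgan: the negation of a conjunction is the disjunction of the negations.
Distribute ¬ across ∧, flipping it to ∨, and negate each literal.

(¬s) ∨ s


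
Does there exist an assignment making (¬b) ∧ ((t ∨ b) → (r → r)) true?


Search for a satisfying assignment over {b, r, t}.
Try b=F, r=F, t=F: the formula evaluates to T.
A satisfying assignment exists.

Satisfiable.


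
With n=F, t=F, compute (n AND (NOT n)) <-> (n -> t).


Substitute n=F, t=F:
NOT n = T
n AND (NOT n) = F AND T = F
n -> t = F -> F = T
(n AND (NOT n)) <-> (n -> t) = F <-> T = F

F


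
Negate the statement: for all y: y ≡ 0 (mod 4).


¬(for all x: φ) = there exists x: ¬φ, and ¬(there exists x: φ) = for all x: ¬φ.
Apply to the universal statement.

there exists y: NOT(y ≡ 0 (mod 4))


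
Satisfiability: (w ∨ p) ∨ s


Search for a satisfying assignment over {p, s, w}.
Try p=T, s=F, w=F: the formula evaluates to T.
A satisfying assignment exists.

Satisfiable.


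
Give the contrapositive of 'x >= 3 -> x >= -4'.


The contrapositive of (P → Q) is (¬Q → ¬P); it is logically equivalent to the original.
Here P = 'x >= 3' and Q = 'x >= -4'.

If not (x >= -4), then not (x >= 3).


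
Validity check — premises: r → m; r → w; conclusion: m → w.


This is (no valid rule). There exist truth assignments where the premises are all true but the conclusion is false.

Invalid.


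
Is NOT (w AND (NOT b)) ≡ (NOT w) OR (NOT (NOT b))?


Compare truth tables:
b | w | φ | ψ
-------------
F | F | T | T
T | F | T | T
F | T | F | F
T | T | T | T
The columns φ and ψ agree on every row.

Yes, they are logically equivalent.


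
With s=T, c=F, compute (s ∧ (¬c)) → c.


Substitute s=T, c=F:
¬c = T
s ∧ (¬c) = T ∧ T = T
(s ∧ (¬c)) → c = T → F = F

F


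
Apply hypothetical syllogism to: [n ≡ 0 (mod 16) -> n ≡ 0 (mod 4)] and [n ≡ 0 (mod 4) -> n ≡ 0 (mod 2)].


Hypothetical syllogism: from (P → Q) and (Q → R), infer (P → R).
Chain the two implications through the shared middle term 'n ≡ 0 (mod 4)'.

n ≡ 0 (mod 16) -> n ≡ 0 (mod 2)


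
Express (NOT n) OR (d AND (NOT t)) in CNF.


Step 1: Distribute ∨ over ∧: (¬n) ∨ (d ∧ (¬t)) = ((¬n) ∨ d) ∧ ((¬n) ∨ (¬t)).

((NOT n) OR d) AND ((NOT n) OR (NOT t))


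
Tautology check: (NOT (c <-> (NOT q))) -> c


Build the truth table over {c, q}:
c | q | φ
---------
F | F | F
T | F | T
F | T | T
T | T | T
Counterexample at row 1: with c=F, q=F, the formula is F.

No, it is not a tautology.


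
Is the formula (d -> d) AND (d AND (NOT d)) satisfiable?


Check all 2 assignments over {d}:
d | φ
-----
F | F
T | F
No assignment makes the formula true.

Unsatisfiable.


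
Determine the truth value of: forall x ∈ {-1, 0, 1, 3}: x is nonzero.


Evaluate the predicate on each element: -1:True, 0:False, 1:True, 3:True.
Counterexample x = 0 fails the predicate.

False


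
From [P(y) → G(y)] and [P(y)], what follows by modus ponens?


Modus ponens: from (P → Q) and P, infer Q.
P = 'P(y)' is asserted, and P → Q holds, so Q follows.

G(y).


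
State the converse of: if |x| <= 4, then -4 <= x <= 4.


The converse of (P → Q) is (Q → P). It is not in general equivalent to the original.
Here P = '|x| <= 4' and Q = '-4 <= x <= 4'.

If -4 <= x <= 4, then |x| <= 4.


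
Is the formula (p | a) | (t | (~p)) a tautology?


Build the truth table over {a, p, t}:
a | p | t | φ
-------------
False | False | False | True
True | False | False | True
False | True | False | True
True | True | False | True
False | False | True | True
True | False | True | True
False | True | True | True
True | True | True | True
Every row evaluates to true.

Yes, it is a tautology.


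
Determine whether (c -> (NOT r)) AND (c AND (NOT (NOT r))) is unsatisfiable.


Truth table over {c, r}:
c | r | φ
---------
F | F | F
T | F | F
F | T | F
T | T | F
Every row is false.

Yes, it is a contradiction.


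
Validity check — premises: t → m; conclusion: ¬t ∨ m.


This matches the form of material implication: the conclusion follows in every model of the premises.

Valid.


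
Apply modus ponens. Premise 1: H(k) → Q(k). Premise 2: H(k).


Modus ponens: from (P → Q) and P, infer Q.
P = 'H(k)' is asserted, and P → Q holds, so Q follows.

Q(k).


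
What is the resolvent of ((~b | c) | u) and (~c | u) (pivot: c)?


The clauses contain complementary literals c and ~c.
Resolution eliminates this pair and disjoins the remaining literals (merging duplicates).

(u | ~b)


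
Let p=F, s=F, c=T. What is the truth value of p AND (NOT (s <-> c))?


Substitute p=F, s=F, c=T:
s <-> c = F <-> T = F
NOT (s <-> c) = T
p AND (NOT (s <-> c)) = F AND T = F

F


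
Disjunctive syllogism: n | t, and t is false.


Disjunctive syllogism: from (P ∨ Q) and ¬P, infer Q.
One disjunct, 't', is ruled out; the other must hold.

n


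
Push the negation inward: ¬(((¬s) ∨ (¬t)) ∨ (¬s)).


De Morgan: the negation of a disjunction is the conjunction of the negations.
Distribute ¬ across ∨, flipping it to ∧, and negate each literal.

(s ∧ t) ∧ s


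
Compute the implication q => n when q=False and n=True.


Implication is false only when antecedent is true and consequent is false.
Substitute: q=False, n=True.
False => True evaluates to True.

True


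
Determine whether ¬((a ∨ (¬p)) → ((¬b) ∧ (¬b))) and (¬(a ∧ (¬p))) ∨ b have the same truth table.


Compare truth tables:
a | b | p | φ | ψ
-----------------
F | F | F | F | T
T | F | F | F | F
F | T | F | T | T
T | T | F | T | T
F | F | T | F | T
T | F | T | F | T
F | T | T | F | T
T | T | T | T | T
They differ at row 1 (a=F, b=F, p=F): φ=F but ψ=T.

No, they are not logically equivalent.


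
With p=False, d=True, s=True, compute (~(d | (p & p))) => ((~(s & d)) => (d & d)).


Substitute p=False, d=True, s=True:
p & p = False & False = False
d | (p & p) = True | False = True
~(d | (p & p)) = False
s & d = True & True = True
~(s & d) = False
d & d = True & True = True
(~(s & d)) => (d & d) = False => True = True
(~(d | (p & p))) => ((~(s & d)) => (d & d)) = False => True = True

True


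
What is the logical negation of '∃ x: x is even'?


¬(∀ x: φ) = ∃ x: ¬φ, and ¬(∃ x: φ) = ∀ x: ¬φ.
Apply to the existential statement.

∀ x: ¬(x is even)


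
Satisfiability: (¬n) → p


Search for a satisfying assignment over {n, p}.
Try n=T, p=F: the formula evaluates to T.
A satisfying assignment exists.

Satisfiable.


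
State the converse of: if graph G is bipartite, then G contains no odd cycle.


The converse of (P → Q) is (Q → P). It is not in general equivalent to the original.
Here P = 'graph G is bipartite' and Q = 'G contains no odd cycle'.

If G contains no odd cycle, then graph G is bipartite.


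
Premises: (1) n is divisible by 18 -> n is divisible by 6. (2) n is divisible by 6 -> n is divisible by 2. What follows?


Hypothetical syllogism: from (P → Q) and (Q → R), infer (P → R).
Chain the two implications through the shared middle term 'n is divisible by 6'.

n is divisible by 18 -> n is divisible by 2


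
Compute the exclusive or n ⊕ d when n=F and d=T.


Exclusive or is true when exactly one operand is true.
Substitute: n=F, d=T.
F ⊕ T evaluates to T.

T


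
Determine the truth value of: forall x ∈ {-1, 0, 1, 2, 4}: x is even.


Evaluate the predicate on each element: -1:False, 0:True, 1:False, 2:True, 4:True.
Counterexample x = -1 fails the predicate.

False


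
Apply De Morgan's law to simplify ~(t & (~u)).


De Morgan: the negation of a conjunction is the disjunction of the negations.
Distribute ~ across &, flipping it to |, and negate each literal.

(~t) | u


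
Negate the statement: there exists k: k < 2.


¬(for all x: φ) = there exists x: ¬φ, and ¬(there exists x: φ) = for all x: ¬φ.
Apply to the existential statement.

for all k: NOT(k < 2)


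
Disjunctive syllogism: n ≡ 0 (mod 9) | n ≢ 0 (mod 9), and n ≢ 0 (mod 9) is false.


Disjunctive syllogism: from (P ∨ Q) and ¬P, infer Q.
One disjunct, 'n ≢ 0 (mod 9)', is ruled out; the other must hold.

n ≡ 0 (mod 9)


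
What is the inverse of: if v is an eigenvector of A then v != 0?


The inverse of (P → Q) is (¬P → ¬Q). It is equivalent to the converse, not to the original.
Here P = 'v is an eigenvector of A' and Q = 'v != 0'.

If not (v is an eigenvector of A), then not (v != 0).


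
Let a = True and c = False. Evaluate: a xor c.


Exclusive or is true when exactly one operand is true.
Substitute: a=True, c=False.
True xor False evaluates to True.

True


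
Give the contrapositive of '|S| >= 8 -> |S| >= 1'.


The contrapositive of (P → Q) is (¬Q → ¬P); it is logically equivalent to the original.
Here P = '|S| >= 8' and Q = '|S| >= 1'.

If not (|S| >= 1), then not (|S| >= 8).


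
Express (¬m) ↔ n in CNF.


Step 1: Rewrite (¬m) ↔ n as ((¬m) → n) ∧ (n → (¬m)).
Step 2: Rewrite each implication as a disjunction.
Step 3: Eliminate any double negations (¬¬X = X).

(m ∨ n) ∧ ((¬n) ∨ (¬m))


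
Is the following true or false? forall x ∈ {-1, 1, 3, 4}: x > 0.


Evaluate the predicate on each element: -1:False, 1:True, 3:True, 4:True.
Counterexample x = -1 fails the predicate.

False


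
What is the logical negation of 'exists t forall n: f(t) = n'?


Negation flips each quantifier (∀↔∃) and negates the inner predicate.
¬(exists t forall n: φ) = forall t exists n: ¬φ.

forall t exists n: ~(f(t) = n)


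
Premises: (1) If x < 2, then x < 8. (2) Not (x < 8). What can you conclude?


Modus tollens: from (P → Q) and ¬Q, infer ¬P.
Q = 'x < 8' is denied; since P → Q, P must also fail.

Not (x < 2).


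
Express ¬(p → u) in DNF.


Step 1: Rewrite implication then negate: ¬(¬p ∨ u) = p ∧ ¬u.

p ∧ (¬u)


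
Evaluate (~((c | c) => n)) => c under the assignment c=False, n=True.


Substitute c=False, n=True:
c | c = False | False = False
(c | c) => n = False => True = True
~((c | c) => n) = False
(~((c | c) => n)) => c = False => False = True

True


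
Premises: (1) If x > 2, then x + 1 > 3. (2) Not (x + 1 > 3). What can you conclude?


Modus tollens: from (P → Q) and ¬Q, infer ¬P.
Q = 'x + 1 > 3' is denied; since P → Q, P must also fail.

Not (x > 2).


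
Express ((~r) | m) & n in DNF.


Step 1: Distribute ∧ over ∨: ((¬r) ∨ m) ∧ n = ((¬r) ∧ n) ∨ (m ∧ n).

((~r) & n) | (m & n)


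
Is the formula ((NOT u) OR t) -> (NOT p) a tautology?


Build the truth table over {p, t, u}:
p | t | u | φ
-------------
F | F | F | T
T | F | F | F
F | T | F | T
T | T | F | F
F | F | T | T
T | F | T | T
F | T | T | T
T | T | T | F
Counterexample at row 2: with p=T, t=F, u=F, the formula is F.

No, it is not a tautology.


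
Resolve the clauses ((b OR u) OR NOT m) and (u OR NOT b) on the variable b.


The clauses contain complementary literals b and NOTb.
Resolution eliminates this pair and disjoins the remaining literals (merging duplicates).

(NOT m OR u)


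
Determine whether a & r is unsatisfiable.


Truth table over {a, r}:
a | r | φ
---------
False | False | False
True | False | False
False | True | False
True | True | True
Satisfying assignment at row 4: a=True, r=True gives True.

No, it is not a contradiction.


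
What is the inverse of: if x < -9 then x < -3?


The inverse of (P → Q) is (¬P → ¬Q). It is equivalent to the converse, not to the original.
Here P = 'x < -9' and Q = 'x < -3'.

If not (x < -9), then not (x < -3).


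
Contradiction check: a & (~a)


Truth table over {a}:
a | φ
-----
False | False
True | False
Every row is false.

Yes, it is a contradiction.


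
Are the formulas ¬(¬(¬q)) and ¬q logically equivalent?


Compare truth tables:
q | φ | ψ
---------
F | T | T
T | F | F
The columns φ and ψ agree on every row.

Yes, they are logically equivalent.


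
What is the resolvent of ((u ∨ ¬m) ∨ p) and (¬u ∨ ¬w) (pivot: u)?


The clauses contain complementary literals u and ¬u.
Resolution eliminates this pair and disjoins the remaining literals (merging duplicates).

((p ∨ ¬m) ∨ ¬w)


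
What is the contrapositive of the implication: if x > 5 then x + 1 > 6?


The contrapositive of (P → Q) is (¬Q → ¬P); it is logically equivalent to the original.
Here P = 'x > 5' and Q = 'x + 1 > 6'.

If not (x + 1 > 6), then not (x > 5).


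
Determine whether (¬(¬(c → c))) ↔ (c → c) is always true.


Build the truth table over {c}:
c | φ
-----
F | T
T | T
Every row evaluates to true.

Yes, it is a tautology.


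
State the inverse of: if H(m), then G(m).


The inverse of (P → Q) is (¬P → ¬Q). It is equivalent to the converse, not to the original.
Here P = 'H(m)' and Q = 'G(m)'.

If not (H(m)), then not (G(m)).


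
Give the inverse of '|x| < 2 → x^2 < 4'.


The inverse of (P → Q) is (¬P → ¬Q). It is equivalent to the converse, not to the original.
Here P = '|x| < 2' and Q = 'x^2 < 4'.

If not (|x| < 2), then not (x^2 < 4).


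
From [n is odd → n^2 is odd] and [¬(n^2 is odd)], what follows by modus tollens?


Modus tollens: from (P → Q) and ¬Q, infer ¬P.
Q = 'n^2 is odd' is denied; since P → Q, P must also fail.

Not (n is odd).


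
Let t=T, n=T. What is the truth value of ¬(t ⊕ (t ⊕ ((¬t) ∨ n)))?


Substitute t=T, n=T:
¬t = F
(¬t) ∨ n = F ∨ T = T
t ⊕ ((¬t) ∨ n) = T ⊕ T = F
t ⊕ (t ⊕ ((¬t) ∨ n)) = T ⊕ F = T
¬(t ⊕ (t ⊕ ((¬t) ∨ n))) = F

F


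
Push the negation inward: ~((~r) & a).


De Morgan: the negation of a conjunction is the disjunction of the negations.
Distribute ~ across &, flipping it to |, and negate each literal.

r | (~a)


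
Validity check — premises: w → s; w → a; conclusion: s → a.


This is (no valid rule). There exist truth assignments where the premises are all true but the conclusion is false.

Invalid.


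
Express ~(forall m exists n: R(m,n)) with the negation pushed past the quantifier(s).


Negation flips each quantifier (∀↔∃) and negates the inner predicate.
¬(forall m exists n: φ) = exists m forall n: ¬φ.

exists m forall n: ~(R(m,n))


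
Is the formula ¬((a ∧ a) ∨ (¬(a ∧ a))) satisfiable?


Check all 2 assignments over {a}:
a | φ
-----
F | F
T | F
No assignment makes the formula true.

Unsatisfiable.


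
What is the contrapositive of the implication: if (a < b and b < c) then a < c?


The contrapositive of (P → Q) is (¬Q → ¬P); it is logically equivalent to the original.
Here P = '(a < b and b < c)' and Q = 'a < c'.

If not (a < c), then not ((a < b and b < c)).


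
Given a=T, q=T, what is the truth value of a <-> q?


Biconditional is true when both operands have the same truth value.
Substitute: a=T, q=T.
T <-> T evaluates to T.

T


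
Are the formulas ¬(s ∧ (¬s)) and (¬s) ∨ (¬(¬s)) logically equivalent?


Compare truth tables:
s | φ | ψ
---------
F | T | T
T | T | T
The columns φ and ψ agree on every row.

Yes, they are logically equivalent.


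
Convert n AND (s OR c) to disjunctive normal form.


Step 1: Distribute ∧ over ∨: n ∧ (s ∨ c) = (n ∧ s) ∨ (n ∧ c).

(n AND s) OR (n AND c)


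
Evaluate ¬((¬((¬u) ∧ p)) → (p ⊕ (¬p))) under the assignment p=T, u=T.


Substitute p=T, u=T:
¬u = F
(¬u) ∧ p = F ∧ T = F
¬((¬u) ∧ p) = T
¬p = F
p ⊕ (¬p) = T ⊕ F = T
(¬((¬u) ∧ p)) → (p ⊕ (¬p)) = T → T = T
¬((¬((¬u) ∧ p)) → (p ⊕ (¬p))) = F

F


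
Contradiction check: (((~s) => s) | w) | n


Truth table over {n, s, w}:
n | s | w | φ
-------------
False | False | False | False
True | False | False | True
False | True | False | True
True | True | False | True
False | False | True | True
True | False | True | True
False | True | True | True
True | True | True | True
Satisfying assignment at row 2: n=True, s=False, w=False gives True.

No, it is not a contradiction.


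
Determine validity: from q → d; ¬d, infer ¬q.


This matches the form of modus tollens: the conclusion follows in every model of the premises.

Valid.


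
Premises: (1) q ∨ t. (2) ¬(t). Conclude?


Disjunctive syllogism: from (P ∨ Q) and ¬P, infer Q.
One disjunct, 't', is ruled out; the other must hold.

q


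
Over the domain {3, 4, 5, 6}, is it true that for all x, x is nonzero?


Evaluate the predicate on each element: 3:T, 4:T, 5:T, 6:T.
Every element satisfies the predicate.

T


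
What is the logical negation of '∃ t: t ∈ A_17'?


¬(∀ x: φ) = ∃ x: ¬φ, and ¬(∃ x: φ) = ∀ x: ¬φ.
Apply to the existential statement.

∀ t: ¬(t ∈ A_17)


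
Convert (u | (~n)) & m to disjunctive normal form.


Step 1: Distribute ∧ over ∨: (u ∨ (¬n)) ∧ m = (u ∧ m) ∨ ((¬n) ∧ m).

(u & m) | ((~n) & m)


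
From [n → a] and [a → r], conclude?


Hypothetical syllogism: from (P → Q) and (Q → R), infer (P → R).
Chain the two implications through the shared middle term 'a'.

n → r


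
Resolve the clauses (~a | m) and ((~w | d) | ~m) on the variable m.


The clauses contain complementary literals m and ~m.
Resolution eliminates this pair and disjoins the remaining literals (merging duplicates).

((~a | ~w) | d)


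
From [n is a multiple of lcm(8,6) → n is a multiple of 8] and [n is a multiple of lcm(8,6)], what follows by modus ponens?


Modus ponens: from (P → Q) and P, infer Q.
P = 'n is a multiple of lcm(8,6)' is asserted, and P → Q holds, so Q follows.

n is a multiple of 8.


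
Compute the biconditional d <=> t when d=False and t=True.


Biconditional is true when both operands have the same truth value.
Substitute: d=False, t=True.
False <=> True evaluates to False.

False


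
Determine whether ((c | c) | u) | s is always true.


Build the truth table over {c, s, u}:
c | s | u | φ
-------------
False | False | False | False
True | False | False | True
False | True | False | True
True | True | False | True
False | False | True | True
True | False | True | True
False | True | True | True
True | True | True | True
Counterexample at row 1: with c=False, s=False, u=False, the formula is False.

No, it is not a tautology.


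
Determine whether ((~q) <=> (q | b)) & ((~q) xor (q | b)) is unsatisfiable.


Truth table over {b, q}:
b | q | φ
---------
False | False | False
True | False | False
False | True | False
True | True | False
Every row is false.

Yes, it is a contradiction.


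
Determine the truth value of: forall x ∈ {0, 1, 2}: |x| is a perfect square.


Evaluate the predicate on each element: 0:True, 1:True, 2:False.
Counterexample x = 2 fails the predicate.

False


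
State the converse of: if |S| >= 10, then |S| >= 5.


The converse of (P → Q) is (Q → P). It is not in general equivalent to the original.
Here P = '|S| >= 10' and Q = '|S| >= 5'.

If |S| >= 5, then |S| >= 10.


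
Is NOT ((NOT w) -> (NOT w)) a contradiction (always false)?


Truth table over {w}:
w | φ
-----
F | F
T | F
Every row is false.

Yes, it is a contradiction.


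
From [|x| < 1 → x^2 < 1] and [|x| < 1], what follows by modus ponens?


Modus ponens: from (P → Q) and P, infer Q.
P = '|x| < 1' is asserted, and P → Q holds, so Q follows.

x^2 < 1.


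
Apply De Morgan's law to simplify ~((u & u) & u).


De Morgan: the negation of a conjunction is the disjunction of the negations.
Distribute ~ across &, flipping it to |, and negate each literal.

((~u) | (~u)) | (~u)


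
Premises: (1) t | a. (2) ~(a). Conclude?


Disjunctive syllogism: from (P ∨ Q) and ¬P, infer Q.
One disjunct, 'a', is ruled out; the other must hold.

t


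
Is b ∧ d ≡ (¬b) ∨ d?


Compare truth tables:
b | d | φ | ψ
-------------
F | F | F | T
T | F | F | F
F | T | F | T
T | T | T | T
They differ at row 1 (b=F, d=F): φ=F but ψ=T.

No, they are not logically equivalent.


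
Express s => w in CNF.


Step 1: Rewrite s → w as ¬s ∨ w.

(~s) | w


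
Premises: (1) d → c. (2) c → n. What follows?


Hypothetical syllogism: from (P → Q) and (Q → R), infer (P → R).
Chain the two implications through the shared middle term 'c'.

d → n


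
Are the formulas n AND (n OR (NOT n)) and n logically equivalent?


Compare truth tables:
n | φ | ψ
---------
F | F | F
T | T | T
The columns φ and ψ agree on every row.

Yes, they are logically equivalent.


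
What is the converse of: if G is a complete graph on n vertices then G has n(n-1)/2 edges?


The converse of (P → Q) is (Q → P). It is not in general equivalent to the original.
Here P = 'G is a complete graph on n vertices' and Q = 'G has n(n-1)/2 edges'.

If G has n(n-1)/2 edges, then G is a complete graph on n vertices.


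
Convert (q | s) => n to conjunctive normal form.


Step 1: Rewrite as ¬(q ∨ s) ∨ n = (¬q ∧ ¬s) ∨ n.
Step 2: Distribute ∨ over ∧.

((~q) | n) & ((~s) | n)


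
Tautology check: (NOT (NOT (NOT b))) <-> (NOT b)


Build the truth table over {b}:
b | φ
-----
F | T
T | T
Every row evaluates to true.

Yes, it is a tautology.


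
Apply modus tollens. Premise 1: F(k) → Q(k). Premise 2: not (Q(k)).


Modus tollens: from (P → Q) and ¬Q, infer ¬P.
Q = 'Q(k)' is denied; since P → Q, P must also fail.

Not (F(k)).


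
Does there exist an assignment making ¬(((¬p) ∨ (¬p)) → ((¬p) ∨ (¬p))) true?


Check all 2 assignments over {p}:
p | φ
-----
F | F
T | F
No assignment makes the formula true.

Unsatisfiable.


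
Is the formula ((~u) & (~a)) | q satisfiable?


Search for a satisfying assignment over {a, q, u}.
Try a=False, q=False, u=False: the formula evaluates to True.
A satisfying assignment exists.

Satisfiable.


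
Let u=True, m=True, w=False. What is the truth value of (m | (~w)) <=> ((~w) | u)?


Substitute u=True, m=True, w=False:
~w = True
m | (~w) = True | True = True
~w = True
(~w) | u = True | True = True
(m | (~w)) <=> ((~w) | u) = True <=> True = True

True


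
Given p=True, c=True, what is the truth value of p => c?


Implication is false only when antecedent is true and consequent is false.
Substitute: p=True, c=True.
True => True evaluates to True.

True


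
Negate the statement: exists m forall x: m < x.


Negation flips each quantifier (∀↔∃) and negates the inner predicate.
¬(exists m forall x: φ) = forall m exists x: ¬φ.

forall m exists x: ~(m < x)


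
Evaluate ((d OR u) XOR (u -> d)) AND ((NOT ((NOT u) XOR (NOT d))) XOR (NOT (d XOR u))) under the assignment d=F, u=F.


Substitute d=F, u=F:
… (earlier sub-steps elided)
u -> d = F -> F = T
(d OR u) XOR (u -> d) = F XOR T = T
NOT u = T
NOT d = T
(NOT u) XOR (NOT d) = T XOR T = F
NOT ((NOT u) XOR (NOT d)) = T
d XOR u = F XOR F = F
NOT (d XOR u) = T
(NOT ((NOT u) XOR (NOT d))) XOR (NOT (d XOR u)) = T XOR T = F
((d OR u) XOR (u -> d)) AND ((NOT ((NOT u) XOR (NOT d))) XOR (NOT (d XOR u))) = T AND F = F

F


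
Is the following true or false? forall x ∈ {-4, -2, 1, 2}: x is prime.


Evaluate the predicate on each element: -4:False, -2:False, 1:False, 2:True.
Counterexample x = -4 fails the predicate.

False


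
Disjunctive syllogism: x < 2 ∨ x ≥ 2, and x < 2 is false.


Disjunctive syllogism: from (P ∨ Q) and ¬P, infer Q.
One disjunct, 'x < 2', is ruled out; the other must hold.

x ≥ 2


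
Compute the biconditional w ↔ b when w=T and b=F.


Biconditional is true when both operands have the same truth value.
Substitute: w=T, b=F.
T ↔ F evaluates to F.

F


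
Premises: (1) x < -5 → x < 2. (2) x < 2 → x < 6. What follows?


Hypothetical syllogism: from (P → Q) and (Q → R), infer (P → R).
Chain the two implications through the shared middle term 'x < 2'.

x < -5 → x < 6


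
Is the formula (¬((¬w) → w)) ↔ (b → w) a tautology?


Build the truth table over {b, w}:
b | w | φ
---------
F | F | T
T | F | F
F | T | F
T | T | F
Counterexample at row 2: with b=T, w=F, the formula is F.

No, it is not a tautology.


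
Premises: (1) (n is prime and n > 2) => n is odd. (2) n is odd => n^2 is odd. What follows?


Hypothetical syllogism: from (P → Q) and (Q → R), infer (P → R).
Chain the two implications through the shared middle term 'n is odd'.

(n is prime and n > 2) => n^2 is odd


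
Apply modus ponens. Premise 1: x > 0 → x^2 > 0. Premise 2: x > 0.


Modus ponens: from (P → Q) and P, infer Q.
P = 'x > 0' is asserted, and P → Q holds, so Q follows.

x^2 > 0.


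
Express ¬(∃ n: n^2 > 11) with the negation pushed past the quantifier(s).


¬(∀ x: φ) = ∃ x: ¬φ, and ¬(∃ x: φ) = ∀ x: ¬φ.
Apply to the existential statement.

∀ n: ¬(n^2 > 11)


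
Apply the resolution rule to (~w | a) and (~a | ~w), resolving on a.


The clauses contain complementary literals a and ~a.
Resolution eliminates this pair and disjoins the remaining literals (merging duplicates).

~w


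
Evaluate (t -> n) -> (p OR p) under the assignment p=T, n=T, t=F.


Substitute p=T, n=T, t=F:
t -> n = F -> T = T
p OR p = T OR T = T
(t -> n) -> (p OR p) = T -> T = T

T


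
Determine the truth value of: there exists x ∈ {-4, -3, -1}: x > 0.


Evaluate the predicate on each element: -4:F, -3:F, -1:F.
No element satisfies the predicate.

F


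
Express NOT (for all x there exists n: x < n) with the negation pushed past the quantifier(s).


Negation flips each quantifier (∀↔∃) and negates the inner predicate.
¬(for all x there exists n: φ) = there exists x for all n: ¬φ.

there exists x for all n: NOT(x < n)


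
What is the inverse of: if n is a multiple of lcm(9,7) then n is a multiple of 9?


The inverse of (P → Q) is (¬P → ¬Q). It is equivalent to the converse, not to the original.
Here P = 'n is a multiple of lcm(9,7)' and Q = 'n is a multiple of 9'.

If not (n is a multiple of lcm(9,7)), then not (n is a multiple of 9).


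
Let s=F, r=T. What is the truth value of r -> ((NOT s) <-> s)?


Substitute s=F, r=T:
NOT s = T
(NOT s) <-> s = T <-> F = F
r -> ((NOT s) <-> s) = T -> F = F

F


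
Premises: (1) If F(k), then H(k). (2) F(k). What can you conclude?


Modus ponens: from (P → Q) and P, infer Q.
P = 'F(k)' is asserted, and P → Q holds, so Q follows.

H(k).


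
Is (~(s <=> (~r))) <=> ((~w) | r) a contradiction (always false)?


Truth table over {r, s, w}:
r | s | w | φ
-------------
False | False | False | True
True | False | False | False
False | True | False | False
True | True | False | True
False | False | True | False
True | False | True | False
False | True | True | True
True | True | True | True
Satisfying assignment at row 1: r=False, s=False, w=False gives True.

No, it is not a contradiction.


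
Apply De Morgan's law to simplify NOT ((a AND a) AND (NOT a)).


De Morgan: the negation of a conjunction is the disjunction of the negations.
Distribute NOT across AND, flipping it to OR, and negate each literal.

((NOT a) OR (NOT a)) OR a


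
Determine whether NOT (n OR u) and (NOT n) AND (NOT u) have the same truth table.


Compare truth tables:
n | u | φ | ψ
-------------
F | F | T | T
T | F | F | F
F | T | F | F
T | T | F | F
The columns φ and ψ agree on every row.

Yes, they are logically equivalent.


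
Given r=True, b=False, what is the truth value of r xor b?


Exclusive or is true when exactly one operand is true.
Substitute: r=True, b=False.
True xor False evaluates to True.

True


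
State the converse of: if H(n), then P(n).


The converse of (P → Q) is (Q → P). It is not in general equivalent to the original.
Here P = 'H(n)' and Q = 'P(n)'.

If P(n), then H(n).


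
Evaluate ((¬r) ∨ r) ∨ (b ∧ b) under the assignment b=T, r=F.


Substitute b=T, r=F:
¬r = T
(¬r) ∨ r = T ∨ F = T
b ∧ b = T ∧ T = T
((¬r) ∨ r) ∨ (b ∧ b) = T ∨ T = T

T


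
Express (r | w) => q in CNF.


Step 1: Rewrite as ¬(r ∨ w) ∨ q = (¬r ∧ ¬w) ∨ q.
Step 2: Distribute ∨ over ∧.

((~r) | q) & ((~w) | q)


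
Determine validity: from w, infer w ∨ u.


This matches the form of disjunction introduction: the conclusion follows in every model of the premises.

Valid.


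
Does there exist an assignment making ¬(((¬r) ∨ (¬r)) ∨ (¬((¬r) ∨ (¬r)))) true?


Check all 2 assignments over {r}:
r | φ
-----
F | F
T | F
No assignment makes the formula true.

Unsatisfiable.


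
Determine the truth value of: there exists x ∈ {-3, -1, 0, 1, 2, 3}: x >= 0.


Evaluate the predicate on each element: -3:F, -1:F, 0:T, 1:T, 2:T, 3:T.
Witness x = 0 satisfies the predicate.

T


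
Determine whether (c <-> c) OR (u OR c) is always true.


Build the truth table over {c, u}:
c | u | φ
---------
F | F | T
T | F | T
F | T | T
T | T | T
Every row evaluates to true.

Yes, it is a tautology.


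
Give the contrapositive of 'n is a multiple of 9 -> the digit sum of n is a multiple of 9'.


The contrapositive of (P → Q) is (¬Q → ¬P); it is logically equivalent to the original.
Here P = 'n is a multiple of 9' and Q = 'the digit sum of n is a multiple of 9'.

If not (the digit sum of n is a multiple of 9), then not (n is a multiple of 9).


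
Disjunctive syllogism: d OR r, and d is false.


Disjunctive syllogism: from (P ∨ Q) and ¬P, infer Q.
One disjunct, 'd', is ruled out; the other must hold.

r


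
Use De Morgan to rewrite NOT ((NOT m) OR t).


De Morgan: the negation of a disjunction is the conjunction of the negations.
Distribute NOT across OR, flipping it to AND, and negate each literal.

m AND (NOT t)


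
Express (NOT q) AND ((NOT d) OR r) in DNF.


Step 1: Distribute ∧ over ∨: (¬q) ∧ ((¬d) ∨ r) = ((¬q) ∧ (¬d)) ∨ ((¬q) ∧ r).

((NOT q) AND (NOT d)) OR ((NOT q) AND r)


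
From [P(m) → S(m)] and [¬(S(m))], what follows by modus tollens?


Modus tollens: from (P → Q) and ¬Q, infer ¬P.
Q = 'S(m)' is denied; since P → Q, P must also fail.

Not (P(m)).


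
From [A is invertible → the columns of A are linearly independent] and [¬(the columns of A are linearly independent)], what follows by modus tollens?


Modus tollens: from (P → Q) and ¬Q, infer ¬P.
Q = 'the columns of A are linearly independent' is denied; since P → Q, P must also fail.

Not (A is invertible).


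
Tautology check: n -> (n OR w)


Build the truth table over {n, w}:
n | w | φ
---------
F | F | T
T | F | T
F | T | T
T | T | T
Every row evaluates to true.

Yes, it is a tautology.


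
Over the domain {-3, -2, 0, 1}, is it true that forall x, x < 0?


Evaluate the predicate on each element: -3:True, -2:True, 0:False, 1:False.
Counterexample x = 0 fails the predicate.

False


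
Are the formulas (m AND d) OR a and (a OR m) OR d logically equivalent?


Compare truth tables:
a | d | m | φ | ψ
-----------------
F | F | F | F | F
T | F | F | T | T
F | T | F | F | T
T | T | F | T | T
F | F | T | F | T
T | F | T | T | T
F | T | T | T | T
T | T | T | T | T
They differ at row 3 (a=F, d=T, m=F): φ=F but ψ=T.

No, they are not logically equivalent.


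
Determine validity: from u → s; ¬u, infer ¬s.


This is denying the antecedent (fallacy). There exist truth assignments where the premises are all true but the conclusion is false.

Invalid.


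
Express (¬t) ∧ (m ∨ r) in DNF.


Step 1: Distribute ∧ over ∨: (¬t) ∧ (m ∨ r) = ((¬t) ∧ m) ∨ ((¬t) ∧ r).

((¬t) ∧ m) ∨ ((¬t) ∧ r)


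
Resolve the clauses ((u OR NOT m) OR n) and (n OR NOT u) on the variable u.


The clauses contain complementary literals u and NOTu.
Resolution eliminates this pair and disjoins the remaining literals (merging duplicates).

(NOT m OR n)


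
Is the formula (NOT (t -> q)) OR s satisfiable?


Search for a satisfying assignment over {q, s, t}.
Try q=F, s=T, t=F: the formula evaluates to T.
A satisfying assignment exists.

Satisfiable.


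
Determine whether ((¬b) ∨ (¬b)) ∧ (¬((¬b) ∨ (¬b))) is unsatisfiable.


Truth table over {b}:
b | φ
-----
F | F
T | F
Every row is false.

Yes, it is a contradiction.


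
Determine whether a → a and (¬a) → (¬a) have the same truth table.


Compare truth tables:
a | φ | ψ
---------
F | T | T
T | T | T
The columns φ and ψ agree on every row.

Yes, they are logically equivalent.


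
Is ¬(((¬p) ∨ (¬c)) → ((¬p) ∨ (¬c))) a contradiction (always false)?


Truth table over {c, p}:
c | p | φ
---------
F | F | F
T | F | F
F | T | F
T | T | F
Every row is false.

Yes, it is a contradiction.


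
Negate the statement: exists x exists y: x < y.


Negation flips each quantifier (∀↔∃) and negates the inner predicate.
¬(exists x exists y: φ) = forall x forall y: ¬φ.

forall x forall y: ~(x < y)
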